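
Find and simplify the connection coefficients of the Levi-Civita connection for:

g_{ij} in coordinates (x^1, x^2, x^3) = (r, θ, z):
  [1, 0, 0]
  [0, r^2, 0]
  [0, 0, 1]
Using Γ^k_{ij} = (1/2) g^{km} (∂_i g_{mj} + ∂_j g_{mi} - ∂_m g_{ij}); the metric is diagonal, so only the m = k term contributes.
Non-zero symbols (using the symmetry Γ^k_{ij} = Γ^k_{ji}):
Γ^r_{θ θ} = (1/2) g^{rr} (∂_θ g_{rθ} + ∂_θ g_{rθ} - ∂_r g_{θθ}) = (1/2)(1)((0) + (0) - (2*r)) = -r
Γ^θ_{r θ} = (1/2) g^{θθ} (∂_r g_{θθ} + ∂_θ g_{θr} - ∂_θ g_{rθ}) = (1/2)(1/r^2)((2*r) + (0) - (0)) = 1/r
All other Christoffel symbols are zero.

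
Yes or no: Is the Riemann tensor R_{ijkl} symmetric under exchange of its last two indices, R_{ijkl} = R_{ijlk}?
It is antisymmetric in the last pair: R_{ijkl} = -R_{ijlk}.
No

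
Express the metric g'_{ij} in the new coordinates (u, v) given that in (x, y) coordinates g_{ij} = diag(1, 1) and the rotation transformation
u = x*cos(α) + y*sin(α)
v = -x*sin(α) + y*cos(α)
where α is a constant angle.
Invert the transformation: x = u*cos(α) - v*sin(α), y = u*sin(α) + v*cos(α)
g'_{ij} = (∂x^k/∂x'^i)(∂x^l/∂x'^j) g_{kl}; with g_{kl} = δ_{kl} this is Σ_k (∂x^k/∂x'^i)(∂x^k/∂x'^j).
Jacobian: ∂x/∂u = cos(α), ∂x/∂v = -sin(α), ∂y/∂u = sin(α), ∂y/∂v = cos(α)
g'_{uu} = (cos(α))(cos(α)) + (sin(α))(sin(α)) = 1
g'_{uv} = (cos(α))(-sin(α)) + (sin(α))(cos(α)) = 0
g'_{vv} = (-sin(α))(-sin(α)) + (cos(α))(cos(α)) = 1
g'_{ij} = diag(1, 1)
The Euclidean metric is invariant under rotations.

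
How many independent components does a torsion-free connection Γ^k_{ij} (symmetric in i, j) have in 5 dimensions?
Γ^k_{ij} has n choices for the upper index and n(n+1)/2 independent symmetric lower index pairs.
Total = 5 × 5×6/2 = 5 × 15 = 75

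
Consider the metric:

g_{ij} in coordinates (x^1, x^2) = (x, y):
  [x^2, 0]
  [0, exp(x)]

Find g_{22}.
With x^1 = x, x^2 = y, g_{22} = g_{yy} is the row-2, column-2 entry of the matrix.
g_{22} = exp(x)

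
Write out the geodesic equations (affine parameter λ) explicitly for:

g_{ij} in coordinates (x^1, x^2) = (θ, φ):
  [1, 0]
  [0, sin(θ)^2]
Geodesic equation: d^2x^k/dλ^2 + Γ^k_{ij} (dx^i/dλ)(dx^j/dλ) = 0.
Non-zero Christoffel symbols:
Γ^θ_{φ φ} = -sin(2*θ)/2
Γ^φ_{θ φ} = 1/tan(θ)
Substituting (the symmetric pair Γ^k_{ij}, Γ^k_{ji} combines into a factor 2):
d^2θ/dλ^2 - (sin(2*θ)/2) (dφ/dλ)^2 = 0
d^2φ/dλ^2 + (2/tan(θ)) (dθ/dλ)(dφ/dλ) = 0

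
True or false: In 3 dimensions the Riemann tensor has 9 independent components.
n^2(n^2-1)/12 = 9·8/12 = 6 independent components for n = 3.
False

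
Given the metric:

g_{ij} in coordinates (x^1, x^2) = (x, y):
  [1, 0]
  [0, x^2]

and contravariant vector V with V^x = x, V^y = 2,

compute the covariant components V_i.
V_i = g_{ij} V^j:
V_x = (1)(x) + (0)(2) = x
V_y = (0)(x) + (x^2)(2) = 2*x^2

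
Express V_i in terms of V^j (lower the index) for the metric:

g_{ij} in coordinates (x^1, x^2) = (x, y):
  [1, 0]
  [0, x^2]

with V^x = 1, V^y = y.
V_i = g_{ij} V^j:
V_x = (1)(1) + (0)(y) = 1
V_y = (0)(1) + (x^2)(y) = x^2*y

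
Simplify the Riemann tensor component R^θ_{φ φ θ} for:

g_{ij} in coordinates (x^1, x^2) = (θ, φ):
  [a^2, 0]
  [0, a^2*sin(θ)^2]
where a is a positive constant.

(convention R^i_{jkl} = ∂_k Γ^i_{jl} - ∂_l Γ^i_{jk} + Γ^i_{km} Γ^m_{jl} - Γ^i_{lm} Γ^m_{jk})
Non-zero Christoffel symbols (Γ^k_{ij} = Γ^k_{ji}):
Γ^θ_{φ φ} = -sin(2*θ)/2
Γ^φ_{θ φ} = 1/tan(θ)
R^θ_{φ φ θ} = ∂_φ Γ^θ_{φ θ} - ∂_θ Γ^θ_{φ φ} + Γ^θ_{φ m} Γ^m_{φ θ} - Γ^θ_{θ m} Γ^m_{φ φ}
  = (0) - (-cos(2*θ)) + (-cos(θ)^2) - (0) = -sin(θ)^2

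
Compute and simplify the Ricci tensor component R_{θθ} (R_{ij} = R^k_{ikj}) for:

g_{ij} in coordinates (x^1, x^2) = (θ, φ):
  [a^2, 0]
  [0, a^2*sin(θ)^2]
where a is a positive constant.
Non-zero Christoffel symbols (Γ^k_{ij} = Γ^k_{ji}):
Γ^θ_{φ φ} = -sin(2*θ)/2
Γ^φ_{θ φ} = 1/tan(θ)
R^θ_{θ θ θ} = 0 (a repeated index in an antisymmetric pair)
R^φ_{θ φ θ} = ∂_φ Γ^φ_{θ θ} - ∂_θ Γ^φ_{θ φ} + Γ^φ_{φ m} Γ^m_{θ θ} - Γ^φ_{θ m} Γ^m_{θ φ}
  = (0) - (-1/sin(θ)^2) + (0) - (1/tan(θ)^2) = 1
R_{θθ} = R^θ_{θ θ θ} + R^φ_{θ φ θ} = (0) + (1) = 1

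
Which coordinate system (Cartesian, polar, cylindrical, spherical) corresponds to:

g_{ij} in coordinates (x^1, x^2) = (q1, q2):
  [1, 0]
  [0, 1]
All components are constant and the metric is the identity, i.e. orthonormal rectilinear coordinates.
Cartesian (2D) coordinates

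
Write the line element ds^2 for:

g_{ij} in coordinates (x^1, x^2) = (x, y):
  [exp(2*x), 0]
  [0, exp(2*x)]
ds^2 = g_{ij} dx^i dx^j; only the non-zero components contribute.
ds^2 = exp(2*x) dx^2 + exp(2*x) dy^2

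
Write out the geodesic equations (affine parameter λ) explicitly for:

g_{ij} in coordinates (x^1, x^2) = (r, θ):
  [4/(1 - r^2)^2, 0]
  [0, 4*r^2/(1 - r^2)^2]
Geodesic equation: d^2x^k/dλ^2 + Γ^k_{ij} (dx^i/dλ)(dx^j/dλ) = 0.
Non-zero Christoffel symbols:
Γ^r_{r r} = 2*r/(1 - r^2)
Γ^r_{θ θ} = (r^3 + r)/(r^2 - 1)
Γ^θ_{r θ} = (-r^2 - 1)/(r^3 - r)
Substituting (the symmetric pair Γ^k_{ij}, Γ^k_{ji} combines into a factor 2):
d^2r/dλ^2 + (2*r/(1 - r^2)) (dr/dλ)^2 + ((r^3 + r)/(r^2 - 1)) (dθ/dλ)^2 = 0
d^2θ/dλ^2 + ((-2*r^2 - 2)/(r^3 - r)) (dr/dλ)(dθ/dλ) = 0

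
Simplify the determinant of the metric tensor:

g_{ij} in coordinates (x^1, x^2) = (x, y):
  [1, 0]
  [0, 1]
For a 2×2 metric: det(g) = g_{11}·g_{22} - g_{12}·g_{21}
= (1)·(1) - (0)·(0)
= 1 - 0
det(g) = 1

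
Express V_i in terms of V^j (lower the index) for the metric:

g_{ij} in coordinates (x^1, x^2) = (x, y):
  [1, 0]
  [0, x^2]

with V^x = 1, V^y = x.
V_i = g_{ij} V^j:
V_x = (1)(1) + (0)(x) = 1
V_y = (0)(1) + (x^2)(x) = x^3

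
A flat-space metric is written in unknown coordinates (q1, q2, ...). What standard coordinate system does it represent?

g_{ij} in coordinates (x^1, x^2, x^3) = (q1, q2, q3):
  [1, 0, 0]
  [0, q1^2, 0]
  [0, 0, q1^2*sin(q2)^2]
The line element ds^2 = dq1^2 + q1^2 dq2^2 + q1^2 sin(q2)^2 dq3^2 is dr^2 + r^2 dθ^2 + r^2 sin(θ)^2 dφ^2 with q1 = r, q2 = θ, q3 = φ.
spherical coordinates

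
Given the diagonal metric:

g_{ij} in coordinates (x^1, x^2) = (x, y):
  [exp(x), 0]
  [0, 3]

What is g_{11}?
With x^1 = x, x^2 = y, g_{11} = g_{xx} is the row-1, column-1 entry of the matrix.
g_{11} = exp(x)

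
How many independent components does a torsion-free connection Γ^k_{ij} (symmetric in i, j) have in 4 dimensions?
Γ^k_{ij} has n choices for the upper index and n(n+1)/2 independent symmetric lower index pairs.
Total = 4 × 4×5/2 = 4 × 10 = 40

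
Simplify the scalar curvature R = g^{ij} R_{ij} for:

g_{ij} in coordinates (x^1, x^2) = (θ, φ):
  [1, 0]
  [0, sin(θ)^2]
Non-zero Christoffel symbols (Γ^k_{ij} = Γ^k_{ji}):
Γ^θ_{φ φ} = -sin(2*θ)/2
Γ^φ_{θ φ} = 1/tan(θ)
Ricci tensor (R_{ij} = R^k_{ikj}): R_{θθ} = 1, R_{θφ} = 0, R_{φφ} = sin(θ)^2
Inverse metric: g^{θθ} = 1, g^{φφ} = 1/sin(θ)^2
R = g^{ij} R_{ij} = (1)(1) + (1/sin(θ)^2)(sin(θ)^2) = 2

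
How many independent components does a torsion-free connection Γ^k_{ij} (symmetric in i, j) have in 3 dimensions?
Γ^k_{ij} has n choices for the upper index and n(n+1)/2 independent symmetric lower index pairs.
Total = 3 × 3×4/2 = 3 × 6 = 18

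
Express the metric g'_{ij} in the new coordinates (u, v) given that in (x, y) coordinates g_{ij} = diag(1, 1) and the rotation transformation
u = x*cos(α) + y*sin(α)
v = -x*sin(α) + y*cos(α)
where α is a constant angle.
Invert the transformation: x = u*cos(α) - v*sin(α), y = u*sin(α) + v*cos(α)
g'_{ij} = (∂x^k/∂x'^i)(∂x^l/∂x'^j) g_{kl}; with g_{kl} = δ_{kl} this is Σ_k (∂x^k/∂x'^i)(∂x^k/∂x'^j).
Jacobian: ∂x/∂u = cos(α), ∂x/∂v = -sin(α), ∂y/∂u = sin(α), ∂y/∂v = cos(α)
g'_{uu} = (cos(α))(cos(α)) + (sin(α))(sin(α)) = 1
g'_{uv} = (cos(α))(-sin(α)) + (sin(α))(cos(α)) = 0
g'_{vv} = (-sin(α))(-sin(α)) + (cos(α))(cos(α)) = 1
g'_{ij} = diag(1, 1)
The Euclidean metric is invariant under rotations.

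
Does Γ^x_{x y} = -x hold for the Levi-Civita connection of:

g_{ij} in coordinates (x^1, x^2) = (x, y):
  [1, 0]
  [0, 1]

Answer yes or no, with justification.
Γ^x_{x y} = (1/2) g^{xx} (∂_x g_{xy} + ∂_y g_{xx} - ∂_x g_{xy}) = (1/2)(1)((0) + (0) - (0)) = 0
This differs from the proposed value -x.
No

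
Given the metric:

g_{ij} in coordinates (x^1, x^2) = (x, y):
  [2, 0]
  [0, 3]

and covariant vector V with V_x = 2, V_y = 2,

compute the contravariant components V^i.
Inverse metric (diagonal): g^{xx} = 1/2, g^{yy} = 1/3
V^i = g^{ij} V_j:
V^x = (1/2)(2) + (0)(2) = 1
V^y = (0)(2) + (1/3)(2) = 2/3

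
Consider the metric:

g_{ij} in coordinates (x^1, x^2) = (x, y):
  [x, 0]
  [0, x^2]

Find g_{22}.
With x^1 = x, x^2 = y, g_{22} = g_{yy} is the row-2, column-2 entry of the matrix.
g_{22} = x^2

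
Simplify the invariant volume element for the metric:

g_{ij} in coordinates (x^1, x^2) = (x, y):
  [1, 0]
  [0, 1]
det(g) = 1
√|det(g)| = 1
Volume element: dV = 1 dx dy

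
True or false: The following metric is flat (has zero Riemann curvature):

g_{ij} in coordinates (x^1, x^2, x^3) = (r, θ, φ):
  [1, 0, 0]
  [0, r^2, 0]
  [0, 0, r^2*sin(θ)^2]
Non-zero Christoffel symbols:
Γ^r_{θ θ} = -r
Γ^r_{φ φ} = -r*sin(θ)^2
Γ^θ_{r θ} = 1/r
Γ^θ_{φ φ} = -sin(2*θ)/2
Γ^φ_{r φ} = 1/r
Γ^φ_{θ φ} = 1/tan(θ)
Ricci tensor: R_{rr} = 0, R_{rθ} = 0, R_{rφ} = 0, R_{θθ} = 0, R_{θφ} = 0, R_{φφ} = 0
All R_{ij} vanish; in 3 dimensions the Riemann tensor is fully determined by the Ricci tensor, so R^i_{jkl} = 0: the metric is flat (curvilinear coordinates on flat space).
True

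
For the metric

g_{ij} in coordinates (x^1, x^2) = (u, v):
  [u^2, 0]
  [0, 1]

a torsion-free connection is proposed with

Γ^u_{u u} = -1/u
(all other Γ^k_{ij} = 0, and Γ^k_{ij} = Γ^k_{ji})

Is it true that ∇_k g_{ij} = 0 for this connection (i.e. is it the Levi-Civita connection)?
Using ∇_k g_{ij} = ∂_k g_{ij} - Γ^m_{ki} g_{mj} - Γ^m_{kj} g_{im}:
∇_u g_{uu} = (2*u) - (-u) - (-u) = 4*u ≠ 0
So the connection is not metric compatible (it is not the Levi-Civita connection).
No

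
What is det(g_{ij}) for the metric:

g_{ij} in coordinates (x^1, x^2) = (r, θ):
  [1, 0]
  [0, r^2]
For a 2×2 metric: det(g) = g_{11}·g_{22} - g_{12}·g_{21}
= (1)·(r^2) - (0)·(0)
= r^2 - 0
det(g) = r^2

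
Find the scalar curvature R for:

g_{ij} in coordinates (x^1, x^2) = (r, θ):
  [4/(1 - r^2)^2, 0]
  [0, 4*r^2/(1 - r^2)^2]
Non-zero Christoffel symbols (Γ^k_{ij} = Γ^k_{ji}):
Γ^r_{r r} = 2*r/(1 - r^2)
Γ^r_{θ θ} = (r^3 + r)/(r^2 - 1)
Γ^θ_{r θ} = (-r^2 - 1)/(r^3 - r)
Ricci tensor (R_{ij} = R^k_{ikj}): R_{rr} = -4/(r^2 - 1)^2, R_{rθ} = 0, R_{θθ} = -4*r^2/(r^2 - 1)^2
Inverse metric: g^{rr} = (1 - r^2)^2/4, g^{θθ} = (1 - r^2)^2/(4*r^2)
R = g^{ij} R_{ij} = ((1 - r^2)^2/4)(-4/(r^2 - 1)^2) + ((1 - r^2)^2/(4*r^2))(-4*r^2/(r^2 - 1)^2) = -2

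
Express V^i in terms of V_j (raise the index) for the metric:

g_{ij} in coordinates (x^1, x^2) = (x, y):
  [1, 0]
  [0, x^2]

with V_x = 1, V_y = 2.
Inverse metric (diagonal): g^{xx} = 1, g^{yy} = 1/x^2
V^i = g^{ij} V_j:
V^x = (1)(1) + (0)(2) = 1
V^y = (0)(1) + (1/x^2)(2) = 2/x^2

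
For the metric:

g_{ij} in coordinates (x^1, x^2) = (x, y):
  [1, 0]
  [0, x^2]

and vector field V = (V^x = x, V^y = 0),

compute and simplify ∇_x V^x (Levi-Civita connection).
Non-zero Christoffel symbols:
Γ^x_{y y} = -x
Γ^y_{x y} = 1/x
∇_x V^x = ∂_x V^x + Γ^x_{x j} V^j
  = (1) + (0)(x) + (0)(0)
  = 1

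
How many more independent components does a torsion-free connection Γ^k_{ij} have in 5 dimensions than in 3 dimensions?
Independent components in n dimensions: n × n(n+1)/2 = n^2(n+1)/2.
5D: 5 × 15 = 75
3D: 3 × 6 = 18
Difference = 75 - 18 = 57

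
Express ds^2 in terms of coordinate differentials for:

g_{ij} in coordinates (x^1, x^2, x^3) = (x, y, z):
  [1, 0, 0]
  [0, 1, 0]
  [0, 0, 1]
ds^2 = g_{ij} dx^i dx^j; only the non-zero components contribute.
ds^2 = dx^2 + dy^2 + dz^2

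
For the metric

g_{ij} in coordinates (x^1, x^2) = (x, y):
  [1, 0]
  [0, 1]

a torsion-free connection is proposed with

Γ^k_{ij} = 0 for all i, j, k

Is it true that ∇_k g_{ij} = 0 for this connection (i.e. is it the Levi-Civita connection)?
Using ∇_k g_{ij} = ∂_k g_{ij} - Γ^m_{ki} g_{mj} - Γ^m_{kj} g_{im}:
e.g. ∇_y g_{xy} = (0) - (0) - (0) = 0
Every component ∇_k g_{ij} vanishes: the connection is metric compatible.
Yes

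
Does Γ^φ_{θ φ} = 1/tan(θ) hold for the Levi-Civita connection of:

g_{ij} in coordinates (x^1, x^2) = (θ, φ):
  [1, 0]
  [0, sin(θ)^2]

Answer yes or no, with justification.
Γ^φ_{θ φ} = (1/2) g^{φφ} (∂_θ g_{φφ} + ∂_φ g_{φθ} - ∂_φ g_{θφ}) = (1/2)(1/sin(θ)^2)((sin(2*θ)) + (0) - (0)) = 1/tan(θ)
This equals the proposed value 1/tan(θ).
Yes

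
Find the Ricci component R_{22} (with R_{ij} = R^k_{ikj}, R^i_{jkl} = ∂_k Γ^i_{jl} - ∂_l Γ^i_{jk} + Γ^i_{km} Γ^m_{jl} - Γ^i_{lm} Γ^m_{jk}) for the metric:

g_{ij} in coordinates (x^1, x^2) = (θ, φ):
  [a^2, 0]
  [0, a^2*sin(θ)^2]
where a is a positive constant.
Non-zero Christoffel symbols (Γ^k_{ij} = Γ^k_{ji}):
Γ^θ_{φ φ} = -sin(2*θ)/2
Γ^φ_{θ φ} = 1/tan(θ)
R^θ_{φ θ φ} = ∂_θ Γ^θ_{φ φ} - ∂_φ Γ^θ_{φ θ} + Γ^θ_{θ m} Γ^m_{φ φ} - Γ^θ_{φ m} Γ^m_{φ θ}
  = (-cos(2*θ)) - (0) + (0) - (-cos(θ)^2) = sin(θ)^2
R^φ_{φ φ φ} = 0 (a repeated index in an antisymmetric pair)
R_{φφ} = R^θ_{φ θ φ} + R^φ_{φ φ φ} = (sin(θ)^2) + (0) = sin(θ)^2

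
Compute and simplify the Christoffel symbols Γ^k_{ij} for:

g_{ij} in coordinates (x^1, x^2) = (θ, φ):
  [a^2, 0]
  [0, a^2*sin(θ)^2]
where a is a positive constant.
Using Γ^k_{ij} = (1/2) g^{km} (∂_i g_{mj} + ∂_j g_{mi} - ∂_m g_{ij}); the metric is diagonal, so only the m = k term contributes.
Non-zero symbols (using the symmetry Γ^k_{ij} = Γ^k_{ji}):
Γ^θ_{φ φ} = (1/2) g^{θθ} (∂_φ g_{θφ} + ∂_φ g_{θφ} - ∂_θ g_{φφ}) = (1/2)(1/a^2)((0) + (0) - (a^2*sin(2*θ))) = -sin(2*θ)/2
Γ^φ_{θ φ} = (1/2) g^{φφ} (∂_θ g_{φφ} + ∂_φ g_{φθ} - ∂_φ g_{θφ}) = (1/2)(1/(a^2*sin(θ)^2))((a^2*sin(2*θ)) + (0) - (0)) = 1/tan(θ)
All other Christoffel symbols are zero.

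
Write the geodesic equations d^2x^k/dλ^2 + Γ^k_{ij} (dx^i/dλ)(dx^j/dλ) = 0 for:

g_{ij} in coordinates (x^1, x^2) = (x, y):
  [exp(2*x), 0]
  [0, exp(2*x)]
Geodesic equation: d^2x^k/dλ^2 + Γ^k_{ij} (dx^i/dλ)(dx^j/dλ) = 0.
Non-zero Christoffel symbols:
Γ^x_{x x} = 1
Γ^x_{y y} = -1
Γ^y_{x y} = 1
Substituting (the symmetric pair Γ^k_{ij}, Γ^k_{ji} combines into a factor 2):
d^2x/dλ^2 + (dx/dλ)^2 - (dy/dλ)^2 = 0
d^2y/dλ^2 + 2 (dx/dλ)(dy/dλ) = 0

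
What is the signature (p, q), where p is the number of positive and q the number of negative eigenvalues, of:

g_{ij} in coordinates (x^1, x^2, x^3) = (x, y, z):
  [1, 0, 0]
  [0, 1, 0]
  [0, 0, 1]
The metric is diagonal, so its eigenvalues are the diagonal entries: 1, 1, 1 (at a generic point, where coordinate-dependent entries are positive).
3 positive, 0 negative.
(3, 0) - Riemannian (positive definite)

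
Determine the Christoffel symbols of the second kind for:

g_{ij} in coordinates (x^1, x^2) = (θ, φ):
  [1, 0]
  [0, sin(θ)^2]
Using Γ^k_{ij} = (1/2) g^{km} (∂_i g_{mj} + ∂_j g_{mi} - ∂_m g_{ij}); the metric is diagonal, so only the m = k term contributes.
Non-zero symbols (using the symmetry Γ^k_{ij} = Γ^k_{ji}):
Γ^θ_{φ φ} = (1/2) g^{θθ} (∂_φ g_{θφ} + ∂_φ g_{θφ} - ∂_θ g_{φφ}) = (1/2)(1)((0) + (0) - (sin(2*θ))) = -sin(2*θ)/2
Γ^φ_{θ φ} = (1/2) g^{φφ} (∂_θ g_{φφ} + ∂_φ g_{φθ} - ∂_φ g_{θφ}) = (1/2)(1/sin(θ)^2)((sin(2*θ)) + (0) - (0)) = 1/tan(θ)
All other Christoffel symbols are zero.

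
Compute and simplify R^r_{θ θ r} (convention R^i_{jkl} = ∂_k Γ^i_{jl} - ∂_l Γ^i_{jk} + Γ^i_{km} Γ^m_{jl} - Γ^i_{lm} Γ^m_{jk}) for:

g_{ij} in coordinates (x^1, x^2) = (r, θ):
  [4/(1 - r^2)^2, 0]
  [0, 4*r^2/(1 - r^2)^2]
Non-zero Christoffel symbols (Γ^k_{ij} = Γ^k_{ji}):
Γ^r_{r r} = 2*r/(1 - r^2)
Γ^r_{θ θ} = (r^3 + r)/(r^2 - 1)
Γ^θ_{r θ} = (-r^2 - 1)/(r^3 - r)
R^r_{θ θ r} = ∂_θ Γ^r_{θ r} - ∂_r Γ^r_{θ θ} + Γ^r_{θ m} Γ^m_{θ r} - Γ^r_{r m} Γ^m_{θ θ}
  = (0) - ((r^4 - 4*r^2 - 1)/(r^2 - 1)^2) + (-(r^2 + 1)^2/(r^2 - 1)^2) - (-2*r^2*(r^2 + 1)/(r^2 - 1)^2) = 4*r^2/(r^2 - 1)^2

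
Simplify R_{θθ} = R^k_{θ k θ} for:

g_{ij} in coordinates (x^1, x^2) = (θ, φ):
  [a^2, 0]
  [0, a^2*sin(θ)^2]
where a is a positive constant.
Non-zero Christoffel symbols (Γ^k_{ij} = Γ^k_{ji}):
Γ^θ_{φ φ} = -sin(2*θ)/2
Γ^φ_{θ φ} = 1/tan(θ)
R^θ_{θ θ θ} = 0 (a repeated index in an antisymmetric pair)
R^φ_{θ φ θ} = ∂_φ Γ^φ_{θ θ} - ∂_θ Γ^φ_{θ φ} + Γ^φ_{φ m} Γ^m_{θ θ} - Γ^φ_{θ m} Γ^m_{θ φ}
  = (0) - (-1/sin(θ)^2) + (0) - (1/tan(θ)^2) = 1
R_{θθ} = R^θ_{θ θ θ} + R^φ_{θ φ θ} = (0) + (1) = 1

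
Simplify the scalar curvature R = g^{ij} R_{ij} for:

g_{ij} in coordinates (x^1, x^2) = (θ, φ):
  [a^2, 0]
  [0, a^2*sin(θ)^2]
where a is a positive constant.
Non-zero Christoffel symbols (Γ^k_{ij} = Γ^k_{ji}):
Γ^θ_{φ φ} = -sin(2*θ)/2
Γ^φ_{θ φ} = 1/tan(θ)
Ricci tensor (R_{ij} = R^k_{ikj}): R_{θθ} = 1, R_{θφ} = 0, R_{φφ} = sin(θ)^2
Inverse metric: g^{θθ} = 1/a^2, g^{φφ} = 1/(a^2*sin(θ)^2)
R = g^{ij} R_{ij} = (1/a^2)(1) + (1/(a^2*sin(θ)^2))(sin(θ)^2) = 2/a^2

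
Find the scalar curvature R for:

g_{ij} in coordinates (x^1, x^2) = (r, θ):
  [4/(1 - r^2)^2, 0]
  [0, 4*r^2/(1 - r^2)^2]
Non-zero Christoffel symbols (Γ^k_{ij} = Γ^k_{ji}):
Γ^r_{r r} = 2*r/(1 - r^2)
Γ^r_{θ θ} = (r^3 + r)/(r^2 - 1)
Γ^θ_{r θ} = (-r^2 - 1)/(r^3 - r)
Ricci tensor (R_{ij} = R^k_{ikj}): R_{rr} = -4/(r^2 - 1)^2, R_{rθ} = 0, R_{θθ} = -4*r^2/(r^2 - 1)^2
Inverse metric: g^{rr} = (1 - r^2)^2/4, g^{θθ} = (1 - r^2)^2/(4*r^2)
R = g^{ij} R_{ij} = ((1 - r^2)^2/4)(-4/(r^2 - 1)^2) + ((1 - r^2)^2/(4*r^2))(-4*r^2/(r^2 - 1)^2) = -2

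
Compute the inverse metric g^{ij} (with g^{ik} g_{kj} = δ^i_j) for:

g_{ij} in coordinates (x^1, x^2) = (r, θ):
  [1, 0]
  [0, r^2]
The metric is diagonal, so g^{ij} is diagonal with entries 1/g_{ii}: diag(1, 1/(r^2)).
g^{ij}:
  [1, 0]
  [0, 1/r^2]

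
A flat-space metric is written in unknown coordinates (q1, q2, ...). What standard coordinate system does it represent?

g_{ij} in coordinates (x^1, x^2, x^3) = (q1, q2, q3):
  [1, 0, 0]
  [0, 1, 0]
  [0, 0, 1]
All components are constant and the metric is the identity, i.e. orthonormal rectilinear coordinates.
Cartesian (3D) coordinates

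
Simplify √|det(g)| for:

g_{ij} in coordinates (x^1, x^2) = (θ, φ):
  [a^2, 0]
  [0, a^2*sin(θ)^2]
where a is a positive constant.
det(g) = a^4*sin(θ)^2
√|det(g)| = a^2*sin(θ) (taking 0 < θ < π so that |sin(θ)| = sin(θ))
Volume element: dV = a^2*sin(θ) dθ dφ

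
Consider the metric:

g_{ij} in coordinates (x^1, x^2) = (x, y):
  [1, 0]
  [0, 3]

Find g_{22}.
With x^1 = x, x^2 = y, g_{22} = g_{yy} is the row-2, column-2 entry of the matrix.
g_{22} = 3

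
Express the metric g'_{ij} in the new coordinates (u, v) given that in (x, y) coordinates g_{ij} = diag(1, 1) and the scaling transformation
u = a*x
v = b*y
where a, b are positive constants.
Invert the transformation: x = u/a, y = v/b
g'_{ij} = (∂x^k/∂x'^i)(∂x^l/∂x'^j) g_{kl}; with g_{kl} = δ_{kl} this is Σ_k (∂x^k/∂x'^i)(∂x^k/∂x'^j).
Jacobian: ∂x/∂u = 1/a, ∂x/∂v = 0, ∂y/∂u = 0, ∂y/∂v = 1/b
g'_{uu} = (1/a)(1/a) + (0)(0) = 1/a^2
g'_{uv} = (1/a)(0) + (0)(1/b) = 0
g'_{vv} = (0)(0) + (1/b)(1/b) = 1/b^2
g'_{ij} = diag(1/a^2, 1/b^2)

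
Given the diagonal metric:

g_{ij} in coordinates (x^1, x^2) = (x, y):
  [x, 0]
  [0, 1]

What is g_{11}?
With x^1 = x, x^2 = y, g_{11} = g_{xx} is the row-1, column-1 entry of the matrix.
g_{11} = x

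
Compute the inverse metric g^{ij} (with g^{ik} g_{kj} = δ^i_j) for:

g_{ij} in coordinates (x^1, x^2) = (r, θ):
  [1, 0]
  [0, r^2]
The metric is diagonal, so g^{ij} is diagonal with entries 1/g_{ii}: diag(1, 1/(r^2)).
g^{ij}:
  [1, 0]
  [0, 1/r^2]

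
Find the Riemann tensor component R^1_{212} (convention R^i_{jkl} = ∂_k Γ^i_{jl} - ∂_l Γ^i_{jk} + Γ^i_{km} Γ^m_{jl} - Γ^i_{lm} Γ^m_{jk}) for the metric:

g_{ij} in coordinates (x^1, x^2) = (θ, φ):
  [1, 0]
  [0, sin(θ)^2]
Non-zero Christoffel symbols (Γ^k_{ij} = Γ^k_{ji}):
Γ^θ_{φ φ} = -sin(2*θ)/2
Γ^φ_{θ φ} = 1/tan(θ)
R^θ_{φ θ φ} = ∂_θ Γ^θ_{φ φ} - ∂_φ Γ^θ_{φ θ} + Γ^θ_{θ m} Γ^m_{φ φ} - Γ^θ_{φ m} Γ^m_{φ θ}
  = (-cos(2*θ)) - (0) + (0) - (-cos(θ)^2) = sin(θ)^2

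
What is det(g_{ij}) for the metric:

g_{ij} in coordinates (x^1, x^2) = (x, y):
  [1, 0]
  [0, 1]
For a 2×2 metric: det(g) = g_{11}·g_{22} - g_{12}·g_{21}
= (1)·(1) - (0)·(0)
= 1 - 0
det(g) = 1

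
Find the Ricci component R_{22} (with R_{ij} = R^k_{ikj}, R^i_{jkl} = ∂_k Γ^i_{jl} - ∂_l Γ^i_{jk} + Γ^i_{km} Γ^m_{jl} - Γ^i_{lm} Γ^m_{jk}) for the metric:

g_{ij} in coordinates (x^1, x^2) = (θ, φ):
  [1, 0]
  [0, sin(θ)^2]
Non-zero Christoffel symbols (Γ^k_{ij} = Γ^k_{ji}):
Γ^θ_{φ φ} = -sin(2*θ)/2
Γ^φ_{θ φ} = 1/tan(θ)
R^θ_{φ θ φ} = ∂_θ Γ^θ_{φ φ} - ∂_φ Γ^θ_{φ θ} + Γ^θ_{θ m} Γ^m_{φ φ} - Γ^θ_{φ m} Γ^m_{φ θ}
  = (-cos(2*θ)) - (0) + (0) - (-cos(θ)^2) = sin(θ)^2
R^φ_{φ φ φ} = 0 (a repeated index in an antisymmetric pair)
R_{φφ} = R^θ_{φ θ φ} + R^φ_{φ φ φ} = (sin(θ)^2) + (0) = sin(θ)^2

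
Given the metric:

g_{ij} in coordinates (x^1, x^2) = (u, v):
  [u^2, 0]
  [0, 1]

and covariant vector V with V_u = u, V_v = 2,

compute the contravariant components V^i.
Inverse metric (diagonal): g^{uu} = 1/u^2, g^{vv} = 1
V^i = g^{ij} V_j:
V^u = (1/u^2)(u) + (0)(2) = 1/u
V^v = (0)(u) + (1)(2) = 2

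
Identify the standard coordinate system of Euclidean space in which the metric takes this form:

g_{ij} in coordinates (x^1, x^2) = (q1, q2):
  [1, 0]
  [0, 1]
All components are constant and the metric is the identity, i.e. orthonormal rectilinear coordinates.
Cartesian (2D) coordinates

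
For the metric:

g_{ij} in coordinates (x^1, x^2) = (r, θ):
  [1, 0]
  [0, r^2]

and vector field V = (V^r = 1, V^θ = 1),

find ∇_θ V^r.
Non-zero Christoffel symbols:
Γ^r_{θ θ} = -r
Γ^θ_{r θ} = 1/r
∇_θ V^r = ∂_θ V^r + Γ^r_{θ j} V^j
  = (0) + (0)(1) + (-r)(1)
  = -r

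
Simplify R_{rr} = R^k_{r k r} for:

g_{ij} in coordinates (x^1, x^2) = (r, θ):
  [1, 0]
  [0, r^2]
Non-zero Christoffel symbols (Γ^k_{ij} = Γ^k_{ji}):
Γ^r_{θ θ} = -r
Γ^θ_{r θ} = 1/r
R^r_{r r r} = 0 (a repeated index in an antisymmetric pair)
R^θ_{r θ r} = ∂_θ Γ^θ_{r r} - ∂_r Γ^θ_{r θ} + Γ^θ_{θ m} Γ^m_{r r} - Γ^θ_{r m} Γ^m_{r θ}
  = (0) - (-1/r^2) + (0) - (1/r^2) = 0
R_{rr} = R^r_{r r r} + R^θ_{r θ r} = (0) + (0) = 0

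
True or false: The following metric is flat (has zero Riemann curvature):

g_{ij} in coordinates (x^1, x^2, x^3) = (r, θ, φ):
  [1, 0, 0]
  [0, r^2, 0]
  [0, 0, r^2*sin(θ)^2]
Non-zero Christoffel symbols:
Γ^r_{θ θ} = -r
Γ^r_{φ φ} = -r*sin(θ)^2
Γ^θ_{r θ} = 1/r
Γ^θ_{φ φ} = -sin(2*θ)/2
Γ^φ_{r φ} = 1/r
Γ^φ_{θ φ} = 1/tan(θ)
Ricci tensor: R_{rr} = 0, R_{rθ} = 0, R_{rφ} = 0, R_{θθ} = 0, R_{θφ} = 0, R_{φφ} = 0
All R_{ij} vanish; in 3 dimensions the Riemann tensor is fully determined by the Ricci tensor, so R^i_{jkl} = 0: the metric is flat (curvilinear coordinates on flat space).
True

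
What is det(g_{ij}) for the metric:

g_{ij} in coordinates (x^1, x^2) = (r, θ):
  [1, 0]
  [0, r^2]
For a 2×2 metric: det(g) = g_{11}·g_{22} - g_{12}·g_{21}
= (1)·(r^2) - (0)·(0)
= r^2 - 0
det(g) = r^2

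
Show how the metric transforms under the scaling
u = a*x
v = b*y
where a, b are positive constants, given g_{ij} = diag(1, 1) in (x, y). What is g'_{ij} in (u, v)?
Invert the transformation: x = u/a, y = v/b
g'_{ij} = (∂x^k/∂x'^i)(∂x^l/∂x'^j) g_{kl}; with g_{kl} = δ_{kl} this is Σ_k (∂x^k/∂x'^i)(∂x^k/∂x'^j).
Jacobian: ∂x/∂u = 1/a, ∂x/∂v = 0, ∂y/∂u = 0, ∂y/∂v = 1/b
g'_{uu} = (1/a)(1/a) + (0)(0) = 1/a^2
g'_{uv} = (1/a)(0) + (0)(1/b) = 0
g'_{vv} = (0)(0) + (1/b)(1/b) = 1/b^2
g'_{ij} = diag(1/a^2, 1/b^2)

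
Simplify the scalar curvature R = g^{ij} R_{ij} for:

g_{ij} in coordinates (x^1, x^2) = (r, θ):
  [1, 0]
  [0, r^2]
Non-zero Christoffel symbols (Γ^k_{ij} = Γ^k_{ji}):
Γ^r_{θ θ} = -r
Γ^θ_{r θ} = 1/r
Ricci tensor (R_{ij} = R^k_{ikj}): R_{rr} = 0, R_{rθ} = 0, R_{θθ} = 0
Inverse metric: g^{rr} = 1, g^{θθ} = 1/r^2
R = g^{ij} R_{ij} = (1)(0) + (1/r^2)(0) = 0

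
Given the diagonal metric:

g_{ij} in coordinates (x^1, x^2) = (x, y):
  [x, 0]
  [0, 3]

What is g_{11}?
With x^1 = x, x^2 = y, g_{11} = g_{xx} is the row-1, column-1 entry of the matrix.
g_{11} = x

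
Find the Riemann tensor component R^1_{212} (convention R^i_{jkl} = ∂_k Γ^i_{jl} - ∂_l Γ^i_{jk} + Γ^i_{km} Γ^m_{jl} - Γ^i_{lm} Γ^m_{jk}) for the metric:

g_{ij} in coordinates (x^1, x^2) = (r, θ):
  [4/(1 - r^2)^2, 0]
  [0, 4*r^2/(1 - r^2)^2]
Non-zero Christoffel symbols (Γ^k_{ij} = Γ^k_{ji}):
Γ^r_{r r} = 2*r/(1 - r^2)
Γ^r_{θ θ} = (r^3 + r)/(r^2 - 1)
Γ^θ_{r θ} = (-r^2 - 1)/(r^3 - r)
R^r_{θ r θ} = ∂_r Γ^r_{θ θ} - ∂_θ Γ^r_{θ r} + Γ^r_{r m} Γ^m_{θ θ} - Γ^r_{θ m} Γ^m_{θ r}
  = ((r^4 - 4*r^2 - 1)/(r^2 - 1)^2) - (0) + (-2*r^2*(r^2 + 1)/(r^2 - 1)^2) - (-(r^2 + 1)^2/(r^2 - 1)^2) = -4*r^2/(r^2 - 1)^2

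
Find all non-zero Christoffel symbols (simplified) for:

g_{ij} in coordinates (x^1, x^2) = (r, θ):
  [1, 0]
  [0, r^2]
Using Γ^k_{ij} = (1/2) g^{km} (∂_i g_{mj} + ∂_j g_{mi} - ∂_m g_{ij}); the metric is diagonal, so only the m = k term contributes.
Non-zero symbols (using the symmetry Γ^k_{ij} = Γ^k_{ji}):
Γ^r_{θ θ} = (1/2) g^{rr} (∂_θ g_{rθ} + ∂_θ g_{rθ} - ∂_r g_{θθ}) = (1/2)(1)((0) + (0) - (2*r)) = -r
Γ^θ_{r θ} = (1/2) g^{θθ} (∂_r g_{θθ} + ∂_θ g_{θr} - ∂_θ g_{rθ}) = (1/2)(1/r^2)((2*r) + (0) - (0)) = 1/r
All other Christoffel symbols are zero.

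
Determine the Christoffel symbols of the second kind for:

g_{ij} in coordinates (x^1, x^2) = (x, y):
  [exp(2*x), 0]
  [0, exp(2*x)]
Using Γ^k_{ij} = (1/2) g^{km} (∂_i g_{mj} + ∂_j g_{mi} - ∂_m g_{ij}); the metric is diagonal, so only the m = k term contributes.
Non-zero symbols (using the symmetry Γ^k_{ij} = Γ^k_{ji}):
Γ^x_{x x} = (1/2) g^{xx} (∂_x g_{xx} + ∂_x g_{xx} - ∂_x g_{xx}) = (1/2)(exp(-2*x))((2*exp(2*x)) + (2*exp(2*x)) - (2*exp(2*x))) = 1
Γ^x_{y y} = (1/2) g^{xx} (∂_y g_{xy} + ∂_y g_{xy} - ∂_x g_{yy}) = (1/2)(exp(-2*x))((0) + (0) - (2*exp(2*x))) = -1
Γ^y_{x y} = (1/2) g^{yy} (∂_x g_{yy} + ∂_y g_{yx} - ∂_y g_{xy}) = (1/2)(exp(-2*x))((2*exp(2*x)) + (0) - (0)) = 1
All other Christoffel symbols are zero.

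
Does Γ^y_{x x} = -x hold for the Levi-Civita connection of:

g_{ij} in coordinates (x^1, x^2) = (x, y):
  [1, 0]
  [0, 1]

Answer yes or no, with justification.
Γ^y_{x x} = (1/2) g^{yy} (∂_x g_{yx} + ∂_x g_{yx} - ∂_y g_{xx}) = (1/2)(1)((0) + (0) - (0)) = 0
This differs from the proposed value -x.
No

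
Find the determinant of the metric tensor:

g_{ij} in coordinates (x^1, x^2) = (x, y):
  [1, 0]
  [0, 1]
For a 2×2 metric: det(g) = g_{11}·g_{22} - g_{12}·g_{21}
= (1)·(1) - (0)·(0)
= 1 - 0
det(g) = 1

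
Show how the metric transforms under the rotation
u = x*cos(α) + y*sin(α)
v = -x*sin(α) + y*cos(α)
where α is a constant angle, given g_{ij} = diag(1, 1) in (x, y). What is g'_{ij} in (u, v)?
Invert the transformation: x = u*cos(α) - v*sin(α), y = u*sin(α) + v*cos(α)
g'_{ij} = (∂x^k/∂x'^i)(∂x^l/∂x'^j) g_{kl}; with g_{kl} = δ_{kl} this is Σ_k (∂x^k/∂x'^i)(∂x^k/∂x'^j).
Jacobian: ∂x/∂u = cos(α), ∂x/∂v = -sin(α), ∂y/∂u = sin(α), ∂y/∂v = cos(α)
g'_{uu} = (cos(α))(cos(α)) + (sin(α))(sin(α)) = 1
g'_{uv} = (cos(α))(-sin(α)) + (sin(α))(cos(α)) = 0
g'_{vv} = (-sin(α))(-sin(α)) + (cos(α))(cos(α)) = 1
g'_{ij} = diag(1, 1)
The Euclidean metric is invariant under rotations.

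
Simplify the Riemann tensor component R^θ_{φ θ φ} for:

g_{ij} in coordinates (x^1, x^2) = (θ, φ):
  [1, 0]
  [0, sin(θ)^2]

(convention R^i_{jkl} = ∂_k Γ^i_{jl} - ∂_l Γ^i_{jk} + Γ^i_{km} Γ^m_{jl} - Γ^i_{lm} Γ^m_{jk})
Non-zero Christoffel symbols (Γ^k_{ij} = Γ^k_{ji}):
Γ^θ_{φ φ} = -sin(2*θ)/2
Γ^φ_{θ φ} = 1/tan(θ)
R^θ_{φ θ φ} = ∂_θ Γ^θ_{φ φ} - ∂_φ Γ^θ_{φ θ} + Γ^θ_{θ m} Γ^m_{φ φ} - Γ^θ_{φ m} Γ^m_{φ θ}
  = (-cos(2*θ)) - (0) + (0) - (-cos(θ)^2) = sin(θ)^2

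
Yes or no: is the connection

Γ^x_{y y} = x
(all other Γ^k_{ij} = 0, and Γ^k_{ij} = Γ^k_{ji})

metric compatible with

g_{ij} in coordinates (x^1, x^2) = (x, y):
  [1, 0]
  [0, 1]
Using ∇_k g_{ij} = ∂_k g_{ij} - Γ^m_{ki} g_{mj} - Γ^m_{kj} g_{im}:
∇_y g_{xy} = (0) - (0) - (x) = -x ≠ 0
So the connection is not metric compatible (it is not the Levi-Civita connection).
No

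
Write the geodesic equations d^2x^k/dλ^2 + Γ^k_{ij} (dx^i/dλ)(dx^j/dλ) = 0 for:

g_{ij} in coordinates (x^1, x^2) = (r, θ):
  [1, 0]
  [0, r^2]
Geodesic equation: d^2x^k/dλ^2 + Γ^k_{ij} (dx^i/dλ)(dx^j/dλ) = 0.
Non-zero Christoffel symbols:
Γ^r_{θ θ} = -r
Γ^θ_{r θ} = 1/r
Substituting (the symmetric pair Γ^k_{ij}, Γ^k_{ji} combines into a factor 2):
d^2r/dλ^2 - r (dθ/dλ)^2 = 0
d^2θ/dλ^2 + (2/r) (dr/dλ)(dθ/dλ) = 0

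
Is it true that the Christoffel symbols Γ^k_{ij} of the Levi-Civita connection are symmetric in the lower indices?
The Levi-Civita connection is torsion-free, which is exactly Γ^k_{ij} = Γ^k_{ji}.
Yes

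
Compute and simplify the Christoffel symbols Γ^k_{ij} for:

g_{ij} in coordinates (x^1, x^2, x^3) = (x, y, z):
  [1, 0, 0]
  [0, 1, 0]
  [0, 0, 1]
Using Γ^k_{ij} = (1/2) g^{km} (∂_i g_{mj} + ∂_j g_{mi} - ∂_m g_{ij}); the metric is diagonal, so only the m = k term contributes.
Every metric component is constant, so all ∂_m g_{ij} = 0 and every Christoffel symbol vanishes.
All Christoffel symbols are zero.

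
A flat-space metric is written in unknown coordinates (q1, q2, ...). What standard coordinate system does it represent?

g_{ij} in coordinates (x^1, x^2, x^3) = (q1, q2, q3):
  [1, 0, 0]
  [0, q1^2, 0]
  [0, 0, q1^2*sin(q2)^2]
The line element ds^2 = dq1^2 + q1^2 dq2^2 + q1^2 sin(q2)^2 dq3^2 is dr^2 + r^2 dθ^2 + r^2 sin(θ)^2 dφ^2 with q1 = r, q2 = θ, q3 = φ.
spherical coordinates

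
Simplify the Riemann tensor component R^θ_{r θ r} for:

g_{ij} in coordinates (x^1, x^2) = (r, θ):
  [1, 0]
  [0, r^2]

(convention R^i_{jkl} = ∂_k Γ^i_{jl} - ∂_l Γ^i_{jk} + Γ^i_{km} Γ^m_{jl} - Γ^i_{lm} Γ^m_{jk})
Non-zero Christoffel symbols (Γ^k_{ij} = Γ^k_{ji}):
Γ^r_{θ θ} = -r
Γ^θ_{r θ} = 1/r
R^θ_{r θ r} = ∂_θ Γ^θ_{r r} - ∂_r Γ^θ_{r θ} + Γ^θ_{θ m} Γ^m_{r r} - Γ^θ_{r m} Γ^m_{r θ}
  = (0) - (-1/r^2) + (0) - (1/r^2) = 0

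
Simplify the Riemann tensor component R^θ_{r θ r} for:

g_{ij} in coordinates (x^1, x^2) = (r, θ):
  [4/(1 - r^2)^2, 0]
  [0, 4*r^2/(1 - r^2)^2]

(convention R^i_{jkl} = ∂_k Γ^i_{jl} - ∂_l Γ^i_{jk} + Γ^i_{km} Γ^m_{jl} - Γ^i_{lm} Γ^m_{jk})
Non-zero Christoffel symbols (Γ^k_{ij} = Γ^k_{ji}):
Γ^r_{r r} = 2*r/(1 - r^2)
Γ^r_{θ θ} = (r^3 + r)/(r^2 - 1)
Γ^θ_{r θ} = (-r^2 - 1)/(r^3 - r)
R^θ_{r θ r} = ∂_θ Γ^θ_{r r} - ∂_r Γ^θ_{r θ} + Γ^θ_{θ m} Γ^m_{r r} - Γ^θ_{r m} Γ^m_{r θ}
  = (0) - ((r^4 + 4*r^2 - 1)/(r^3 - r)^2) + (2*(r^2 + 1)/(r^2 - 1)^2) - ((r^2 + 1)^2/(r^3 - r)^2) = -4/(r^2 - 1)^2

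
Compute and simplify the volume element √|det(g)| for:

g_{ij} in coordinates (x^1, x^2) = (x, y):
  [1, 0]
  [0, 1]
det(g) = 1
√|det(g)| = 1
Volume element: dV = 1 dx dy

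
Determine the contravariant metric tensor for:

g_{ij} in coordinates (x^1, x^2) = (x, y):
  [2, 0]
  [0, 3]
The metric is diagonal, so g^{ij} is diagonal with entries 1/g_{ii}: diag(1/2, 1/3).
g^{ij}:
  [1/2, 0]
  [0, 1/3]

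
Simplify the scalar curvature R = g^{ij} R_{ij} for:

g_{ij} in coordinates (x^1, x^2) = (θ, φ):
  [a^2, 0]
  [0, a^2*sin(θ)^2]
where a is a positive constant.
Non-zero Christoffel symbols (Γ^k_{ij} = Γ^k_{ji}):
Γ^θ_{φ φ} = -sin(2*θ)/2
Γ^φ_{θ φ} = 1/tan(θ)
Ricci tensor (R_{ij} = R^k_{ikj}): R_{θθ} = 1, R_{θφ} = 0, R_{φφ} = sin(θ)^2
Inverse metric: g^{θθ} = 1/a^2, g^{φφ} = 1/(a^2*sin(θ)^2)
R = g^{ij} R_{ij} = (1/a^2)(1) + (1/(a^2*sin(θ)^2))(sin(θ)^2) = 2/a^2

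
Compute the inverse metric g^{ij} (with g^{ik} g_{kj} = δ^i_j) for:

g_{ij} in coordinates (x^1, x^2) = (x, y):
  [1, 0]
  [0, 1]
The metric is diagonal, so g^{ij} is diagonal with entries 1/g_{ii}: diag(1, 1).
g^{ij}:
  [1, 0]
  [0, 1]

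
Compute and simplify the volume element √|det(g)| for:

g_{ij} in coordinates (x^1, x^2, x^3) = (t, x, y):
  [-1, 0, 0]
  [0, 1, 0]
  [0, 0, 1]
det(g) = -1
√|det(g)| = 1
Volume element: dV = 1 dt dx dy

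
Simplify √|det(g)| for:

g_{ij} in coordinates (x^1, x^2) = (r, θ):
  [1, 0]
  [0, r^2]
det(g) = r^2
√|det(g)| = r
Volume element: dV = r dr dθ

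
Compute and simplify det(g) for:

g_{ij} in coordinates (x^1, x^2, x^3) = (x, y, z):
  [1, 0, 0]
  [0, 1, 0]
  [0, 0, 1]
Diagonal metric: det(g) = g_{11}·g_{22}·g_{33}
= (1)·(1)·(1)
det(g) = 1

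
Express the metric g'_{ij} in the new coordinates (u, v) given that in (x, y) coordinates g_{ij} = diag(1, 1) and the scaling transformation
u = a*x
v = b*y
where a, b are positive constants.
Invert the transformation: x = u/a, y = v/b
g'_{ij} = (∂x^k/∂x'^i)(∂x^l/∂x'^j) g_{kl}; with g_{kl} = δ_{kl} this is Σ_k (∂x^k/∂x'^i)(∂x^k/∂x'^j).
Jacobian: ∂x/∂u = 1/a, ∂x/∂v = 0, ∂y/∂u = 0, ∂y/∂v = 1/b
g'_{uu} = (1/a)(1/a) + (0)(0) = 1/a^2
g'_{uv} = (1/a)(0) + (0)(1/b) = 0
g'_{vv} = (0)(0) + (1/b)(1/b) = 1/b^2
g'_{ij} = diag(1/a^2, 1/b^2)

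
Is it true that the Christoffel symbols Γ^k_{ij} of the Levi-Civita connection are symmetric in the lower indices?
The Levi-Civita connection is torsion-free, which is exactly Γ^k_{ij} = Γ^k_{ji}.
Yes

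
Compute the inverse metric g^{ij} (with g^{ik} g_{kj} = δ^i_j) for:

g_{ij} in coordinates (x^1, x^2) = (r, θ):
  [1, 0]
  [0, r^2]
The metric is diagonal, so g^{ij} is diagonal with entries 1/g_{ii}: diag(1, 1/(r^2)).
g^{ij}:
  [1, 0]
  [0, 1/r^2]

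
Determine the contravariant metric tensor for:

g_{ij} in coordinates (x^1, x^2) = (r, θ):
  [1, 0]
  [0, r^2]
The metric is diagonal, so g^{ij} is diagonal with entries 1/g_{ii}: diag(1, 1/(r^2)).
g^{ij}:
  [1, 0]
  [0, 1/r^2]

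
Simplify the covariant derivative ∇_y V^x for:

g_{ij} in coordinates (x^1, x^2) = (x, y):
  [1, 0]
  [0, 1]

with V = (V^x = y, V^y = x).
All Christoffel symbols are zero.
∇_y V^x = ∂_y V^x + Γ^x_{y j} V^j
  = (1) + (0)(y) + (0)(x)
  = 1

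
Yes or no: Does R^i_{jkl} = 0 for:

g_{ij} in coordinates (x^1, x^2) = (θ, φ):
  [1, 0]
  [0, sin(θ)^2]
Non-zero Christoffel symbols:
Γ^θ_{φ φ} = -sin(2*θ)/2
Γ^φ_{θ φ} = 1/tan(θ)
Ricci tensor: R_{θθ} = 1, R_{θφ} = 0, R_{φφ} = sin(θ)^2
The Ricci tensor is non-zero, so the Riemann tensor is non-zero: not flat.
No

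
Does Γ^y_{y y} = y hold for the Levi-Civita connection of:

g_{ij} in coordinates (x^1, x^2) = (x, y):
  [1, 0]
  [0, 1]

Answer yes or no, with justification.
Γ^y_{y y} = (1/2) g^{yy} (∂_y g_{yy} + ∂_y g_{yy} - ∂_y g_{yy}) = (1/2)(1)((0) + (0) - (0)) = 0
This differs from the proposed value y.
No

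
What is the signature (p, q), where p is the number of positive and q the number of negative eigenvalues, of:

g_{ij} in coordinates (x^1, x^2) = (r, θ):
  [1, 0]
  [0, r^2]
The metric is diagonal, so its eigenvalues are the diagonal entries: 1, r^2 (at a generic point, where coordinate-dependent entries are positive).
2 positive, 0 negative.
(2, 0) - Riemannian (positive definite)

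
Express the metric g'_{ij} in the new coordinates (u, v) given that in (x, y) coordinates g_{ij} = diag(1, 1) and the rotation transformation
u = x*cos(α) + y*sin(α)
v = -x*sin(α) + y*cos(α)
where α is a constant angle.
Invert the transformation: x = u*cos(α) - v*sin(α), y = u*sin(α) + v*cos(α)
g'_{ij} = (∂x^k/∂x'^i)(∂x^l/∂x'^j) g_{kl}; with g_{kl} = δ_{kl} this is Σ_k (∂x^k/∂x'^i)(∂x^k/∂x'^j).
Jacobian: ∂x/∂u = cos(α), ∂x/∂v = -sin(α), ∂y/∂u = sin(α), ∂y/∂v = cos(α)
g'_{uu} = (cos(α))(cos(α)) + (sin(α))(sin(α)) = 1
g'_{uv} = (cos(α))(-sin(α)) + (sin(α))(cos(α)) = 0
g'_{vv} = (-sin(α))(-sin(α)) + (cos(α))(cos(α)) = 1
g'_{ij} = diag(1, 1)
The Euclidean metric is invariant under rotations.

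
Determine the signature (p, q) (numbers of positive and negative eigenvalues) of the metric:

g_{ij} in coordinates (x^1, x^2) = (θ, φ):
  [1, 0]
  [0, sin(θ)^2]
The metric is diagonal, so its eigenvalues are the diagonal entries: 1, sin(θ)^2 (at a generic point, where coordinate-dependent entries are positive).
2 positive, 0 negative.
(2, 0) - Riemannian (positive definite)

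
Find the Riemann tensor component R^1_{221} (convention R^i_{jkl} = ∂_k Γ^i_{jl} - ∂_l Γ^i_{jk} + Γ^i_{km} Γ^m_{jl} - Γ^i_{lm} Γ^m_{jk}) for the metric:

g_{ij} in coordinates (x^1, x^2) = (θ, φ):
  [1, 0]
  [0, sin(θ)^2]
Non-zero Christoffel symbols (Γ^k_{ij} = Γ^k_{ji}):
Γ^θ_{φ φ} = -sin(2*θ)/2
Γ^φ_{θ φ} = 1/tan(θ)
R^θ_{φ φ θ} = ∂_φ Γ^θ_{φ θ} - ∂_θ Γ^θ_{φ φ} + Γ^θ_{φ m} Γ^m_{φ θ} - Γ^θ_{θ m} Γ^m_{φ φ}
  = (0) - (-cos(2*θ)) + (-cos(θ)^2) - (0) = -sin(θ)^2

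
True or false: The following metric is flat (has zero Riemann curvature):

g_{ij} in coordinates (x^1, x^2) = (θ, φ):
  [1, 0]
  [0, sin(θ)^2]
Non-zero Christoffel symbols:
Γ^θ_{φ φ} = -sin(2*θ)/2
Γ^φ_{θ φ} = 1/tan(θ)
Ricci tensor: R_{θθ} = 1, R_{θφ} = 0, R_{φφ} = sin(θ)^2
The Ricci tensor is non-zero, so the Riemann tensor is non-zero: not flat.
False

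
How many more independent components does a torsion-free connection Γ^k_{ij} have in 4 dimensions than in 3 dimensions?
Independent components in n dimensions: n × n(n+1)/2 = n^2(n+1)/2.
4D: 4 × 10 = 40
3D: 3 × 6 = 18
Difference = 40 - 18 = 22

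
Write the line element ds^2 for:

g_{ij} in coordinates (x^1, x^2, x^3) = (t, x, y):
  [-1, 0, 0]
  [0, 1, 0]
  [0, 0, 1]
ds^2 = g_{ij} dx^i dx^j; only the non-zero components contribute.
ds^2 = -dt^2 + dx^2 + dy^2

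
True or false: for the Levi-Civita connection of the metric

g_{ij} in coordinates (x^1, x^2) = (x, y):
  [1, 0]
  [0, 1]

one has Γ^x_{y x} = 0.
Γ^x_{y x} = (1/2) g^{xx} (∂_y g_{xx} + ∂_x g_{xy} - ∂_x g_{yx}) = (1/2)(1)((0) + (0) - (0)) = 0
This equals the proposed value 0.
True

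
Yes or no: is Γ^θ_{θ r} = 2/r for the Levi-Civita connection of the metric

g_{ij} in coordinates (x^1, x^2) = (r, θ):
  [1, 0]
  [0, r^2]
Γ^θ_{θ r} = (1/2) g^{θθ} (∂_θ g_{θr} + ∂_r g_{θθ} - ∂_θ g_{θr}) = (1/2)(1/r^2)((0) + (2*r) - (0)) = 1/r
This differs from the proposed value 2/r.
No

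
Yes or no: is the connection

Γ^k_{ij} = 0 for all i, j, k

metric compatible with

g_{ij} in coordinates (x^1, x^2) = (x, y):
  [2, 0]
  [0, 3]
Using ∇_k g_{ij} = ∂_k g_{ij} - Γ^m_{ki} g_{mj} - Γ^m_{kj} g_{im}:
e.g. ∇_y g_{yy} = (0) - (0) - (0) = 0
Every component ∇_k g_{ij} vanishes: the connection is metric compatible.
Yes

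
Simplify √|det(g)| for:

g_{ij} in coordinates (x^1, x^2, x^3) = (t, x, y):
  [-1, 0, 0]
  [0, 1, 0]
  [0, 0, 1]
det(g) = -1
√|det(g)| = 1
Volume element: dV = 1 dt dx dy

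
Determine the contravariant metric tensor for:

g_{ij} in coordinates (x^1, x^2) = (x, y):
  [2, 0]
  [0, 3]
The metric is diagonal, so g^{ij} is diagonal with entries 1/g_{ii}: diag(1/2, 1/3).
g^{ij}:
  [1/2, 0]
  [0, 1/3]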